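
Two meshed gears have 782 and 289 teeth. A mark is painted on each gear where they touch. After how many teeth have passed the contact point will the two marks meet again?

13294 teeth

They coincide at every common multiple of the periods; the first is the LCM.
782 = 2 × 17 × 23
289 = 17^2
LCM(782, 289) = 2 × 17^2 × 23 = 13294.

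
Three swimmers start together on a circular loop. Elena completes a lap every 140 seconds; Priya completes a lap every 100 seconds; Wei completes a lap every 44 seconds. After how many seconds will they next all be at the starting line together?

7700 seconds

We need the least common multiple of the intervals.
140 = 2^2 × 5 × 7
100 = 2^2 × 5^2
44 = 2^2 × 11
LCM(140, 100, 44) = 2^2 × 5^2 × 7 × 11 = 7700.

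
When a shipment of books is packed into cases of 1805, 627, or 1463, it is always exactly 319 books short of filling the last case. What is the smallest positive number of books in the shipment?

Being 319 short of a full case of size k means N ≡ −319 (mod k), i.e. N + 319 is a multiple of each size.
1805 = 5 × 19^2
627 = 3 × 11 × 19
1463 = 7 × 11 × 19
LCM(1805, 627, 1463) = 3 × 5 × 7 × 11 × 19^2 = 416955.
Smallest positive N is 416955 − 319 = 416636.

416636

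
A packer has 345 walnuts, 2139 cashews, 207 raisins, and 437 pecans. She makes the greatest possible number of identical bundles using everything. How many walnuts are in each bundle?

15

Number of bundles = gcd(345, 2139, 207, 437).
345 = 3 × 5 × 23
2139 = 3 × 23 × 31
207 = 3^2 × 23
437 = 19 × 23
gcd(345, 2139, 207, 437) = 23.
walnuts per bundle = 345 / 23 = 15.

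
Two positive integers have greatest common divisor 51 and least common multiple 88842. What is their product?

4530942

For any two positive integers, gcd × lcm = product = 51 × 88842 = 4530942.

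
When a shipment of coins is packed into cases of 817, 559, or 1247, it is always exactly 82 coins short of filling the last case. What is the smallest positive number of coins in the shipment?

Being 82 short of a full case of size k means N ≡ −82 (mod k), i.e. N + 82 is a multiple of each size.
817 = 19 × 43
559 = 13 × 43
1247 = 29 × 43
LCM(817, 559, 1247) = 13 × 19 × 29 × 43 = 308009.
Smallest positive N is 308009 − 82 = 307927.

307927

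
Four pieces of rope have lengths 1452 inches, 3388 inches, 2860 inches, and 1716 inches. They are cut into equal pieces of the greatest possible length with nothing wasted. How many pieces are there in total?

214

Piece length = gcd(1452, 3388, 2860, 1716).
1452 = 2^2 × 3 × 11^2
3388 = 2^2 × 7 × 11^2
2860 = 2^2 × 5 × 11 × 13
1716 = 2^2 × 3 × 11 × 13
gcd(1452, 3388, 2860, 1716) = 2^2 × 11 = 44.
Total pieces = 1452/44 + 3388/44 + 2860/44 + 1716/44 = 33 + 77 + 65 + 39 = 214.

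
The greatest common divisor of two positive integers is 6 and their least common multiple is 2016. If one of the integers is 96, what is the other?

For two integers, gcd × lcm = product, so the other is (6 × 2016) / 96 = 12096 / 96 = 126.

126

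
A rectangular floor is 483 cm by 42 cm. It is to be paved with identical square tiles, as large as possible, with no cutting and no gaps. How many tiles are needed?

46

Tile side = gcd(483, 42).
483 = 3 × 7 × 23
42 = 2 × 3 × 7
gcd(483, 42) = 3 × 7 = 21.
Tiles: (483/21) × (42/21) = 23 × 2 = 46.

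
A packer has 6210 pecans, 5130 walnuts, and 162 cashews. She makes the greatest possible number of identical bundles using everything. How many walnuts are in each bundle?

Number of bundles = gcd(6210, 5130, 162).
6210 = 2 × 3^3 × 5 × 23
5130 = 2 × 3^3 × 5 × 19
162 = 2 × 3^4
gcd(6210, 5130, 162) = 2 × 3^3 = 54.
walnuts per bundle = 5130 / 54 = 95.

95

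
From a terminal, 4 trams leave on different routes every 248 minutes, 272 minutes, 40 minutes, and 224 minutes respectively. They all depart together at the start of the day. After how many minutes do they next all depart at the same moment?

They coincide at every common multiple of the periods; the first is the LCM.
248 = 2^3 × 31
272 = 2^4 × 17
40 = 2^3 × 5
224 = 2^5 × 7
LCM(248, 272, 40, 224) = 2^5 × 5 × 7 × 17 × 31 = 590240.

590240 minutes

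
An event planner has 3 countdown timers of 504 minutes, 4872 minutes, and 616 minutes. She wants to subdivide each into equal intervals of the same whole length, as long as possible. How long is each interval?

The interval must divide each timer length; the longest such is the gcd.
504 = 2^3 × 3^2 × 7
4872 = 2^3 × 3 × 7 × 29
616 = 2^3 × 7 × 11
gcd(504, 4872, 616) = 2^3 × 7 = 56.

56 minutes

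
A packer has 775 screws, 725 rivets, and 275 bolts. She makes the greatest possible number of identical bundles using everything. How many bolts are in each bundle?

11

Number of bundles = gcd(775, 725, 275).
775 = 5^2 × 31
725 = 5^2 × 29
275 = 5^2 × 11
gcd(775, 725, 275) = 5^2 = 25.
bolts per bundle = 275 / 25 = 11.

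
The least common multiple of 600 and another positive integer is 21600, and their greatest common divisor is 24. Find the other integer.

gcd × lcm = product of the two integers, so the other integer is (24 × 21600) / 600 = 864.

864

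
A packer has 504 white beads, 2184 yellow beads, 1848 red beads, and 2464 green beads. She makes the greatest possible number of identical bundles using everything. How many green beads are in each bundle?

Number of bundles = gcd(504, 2184, 1848, 2464).
504 = 2^3 × 3^2 × 7
2184 = 2^3 × 3 × 7 × 13
1848 = 2^3 × 3 × 7 × 11
2464 = 2^5 × 7 × 11
gcd(504, 2184, 1848, 2464) = 2^3 × 7 = 56.
green beads per bundle = 2464 / 56 = 44.

44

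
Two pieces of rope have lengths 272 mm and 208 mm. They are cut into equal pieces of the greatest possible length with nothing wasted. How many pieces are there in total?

Piece length = gcd(272, 208).
272 = 2^4 × 17
208 = 2^4 × 13
gcd(272, 208) = 2^4 = 16.
Total pieces = 272/16 + 208/16 = 17 + 13 = 30.

30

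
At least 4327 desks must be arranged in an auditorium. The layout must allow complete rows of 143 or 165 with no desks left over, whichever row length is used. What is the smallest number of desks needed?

The number of desks must be a common multiple of 143 and 165, so a multiple of their LCM.
143 = 11 × 13
165 = 3 × 5 × 11
LCM(143, 165) = 3 × 5 × 11 × 13 = 2145.
Smallest multiple of 2145 that is ≥ 4327: ⌈4327/2145⌉ × 2145 = 3 × 2145 = 6435.

6435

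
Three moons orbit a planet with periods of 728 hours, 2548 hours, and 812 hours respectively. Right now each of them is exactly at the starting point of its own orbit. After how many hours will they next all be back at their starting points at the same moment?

We need the least common multiple of the intervals.
728 = 2^3 × 7 × 13
2548 = 2^2 × 7^2 × 13
812 = 2^2 × 7 × 29
LCM(728, 2548, 812) = 2^3 × 7^2 × 13 × 29 = 147784.

147784 hours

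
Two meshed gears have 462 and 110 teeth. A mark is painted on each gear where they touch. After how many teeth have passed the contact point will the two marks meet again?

2310 teeth

They coincide at every common multiple of the periods; the first is the LCM.
462 = 2 × 3 × 7 × 11
110 = 2 × 5 × 11
LCM(462, 110) = 2 × 3 × 5 × 7 × 11 = 2310.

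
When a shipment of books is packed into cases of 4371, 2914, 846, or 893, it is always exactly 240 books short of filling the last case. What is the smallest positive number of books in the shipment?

498054

Being 240 short of a full case of size k means N ≡ −240 (mod k), i.e. N + 240 is a multiple of each size.
4371 = 3 × 31 × 47
2914 = 2 × 31 × 47
846 = 2 × 3^2 × 47
893 = 19 × 47
LCM(4371, 2914, 846, 893) = 2 × 3^2 × 19 × 31 × 47 = 498294.
Smallest positive N is 498294 − 240 = 498054.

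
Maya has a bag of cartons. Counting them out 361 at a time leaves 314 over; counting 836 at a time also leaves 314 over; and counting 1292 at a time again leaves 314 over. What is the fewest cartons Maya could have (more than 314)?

N − 314 must be a common multiple of 361, 836, and 1292.
361 = 19^2
836 = 2^2 × 11 × 19
1292 = 2^2 × 17 × 19
LCM(361, 836, 1292) = 2^2 × 11 × 17 × 19^2 = 270028.
Smallest N > 314 is LCM + 314 = 270028 + 314 = 270342.

270342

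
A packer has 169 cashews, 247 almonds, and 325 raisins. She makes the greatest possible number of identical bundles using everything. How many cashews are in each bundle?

13

Number of bundles = gcd(169, 247, 325).
169 = 13^2
247 = 13 × 19
325 = 5^2 × 13
gcd(169, 247, 325) = 13.
cashews per bundle = 169 / 13 = 13.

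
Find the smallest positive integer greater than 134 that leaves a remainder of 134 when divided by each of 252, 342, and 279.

148562

N − 134 must be a common multiple of 252, 342, and 279.
252 = 2^2 × 3^2 × 7
342 = 2 × 3^2 × 19
279 = 3^2 × 31
LCM(252, 342, 279) = 2^2 × 3^2 × 7 × 19 × 31 = 148428.
Smallest N > 134 is LCM + 134 = 148428 + 134 = 148562.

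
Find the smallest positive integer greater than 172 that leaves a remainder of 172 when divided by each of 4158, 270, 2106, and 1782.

810982

N − 172 must be a common multiple of 4158, 270, 2106, and 1782.
4158 = 2 × 3^3 × 7 × 11
270 = 2 × 3^3 × 5
2106 = 2 × 3^4 × 13
1782 = 2 × 3^4 × 11
LCM(4158, 270, 2106, 1782) = 2 × 3^4 × 5 × 7 × 11 × 13 = 810810.
Smallest N > 172 is LCM + 172 = 810810 + 172 = 810982.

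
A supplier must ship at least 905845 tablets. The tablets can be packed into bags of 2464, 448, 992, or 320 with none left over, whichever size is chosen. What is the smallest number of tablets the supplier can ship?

The number of tablets must be a common multiple of 2464, 448, 992, and 320, so a multiple of their LCM.
2464 = 2^5 × 7 × 11
448 = 2^6 × 7
992 = 2^5 × 31
320 = 2^6 × 5
LCM(2464, 448, 992, 320) = 2^6 × 5 × 7 × 11 × 31 = 763840.
Smallest multiple of 763840 that is ≥ 905845: ⌈905845/763840⌉ × 763840 = 2 × 763840 = 1527680.

1527680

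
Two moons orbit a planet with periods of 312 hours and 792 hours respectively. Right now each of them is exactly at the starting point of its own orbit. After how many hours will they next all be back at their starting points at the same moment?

10296 hours

They coincide at every common multiple of the periods; the first is the LCM.
312 = 2^3 × 3 × 13
792 = 2^3 × 3^2 × 11
LCM(312, 792) = 2^3 × 3^2 × 11 × 13 = 10296.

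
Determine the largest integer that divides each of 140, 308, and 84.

140 = 2^2 × 5 × 7
308 = 2^2 × 7 × 11
84 = 2^2 × 3 × 7
gcd(140, 308, 84) = 2^2 × 7 = 28.

28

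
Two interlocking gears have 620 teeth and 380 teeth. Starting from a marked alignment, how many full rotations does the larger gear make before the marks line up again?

The first common completion time is the LCM of the periods.
620 = 2^2 × 5 × 31
380 = 2^2 × 5 × 19
LCM(620, 380) = 2^2 × 5 × 19 × 31 = 11780.
Rotations for period 620: 11780 / 620 = 19.

19 rotations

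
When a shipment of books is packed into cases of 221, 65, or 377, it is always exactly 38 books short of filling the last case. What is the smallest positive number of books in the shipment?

Being 38 short of a full case of size k means N ≡ −38 (mod k), i.e. N + 38 is a multiple of each size.
221 = 13 × 17
65 = 5 × 13
377 = 13 × 29
LCM(221, 65, 377) = 5 × 13 × 17 × 29 = 32045.
Smallest positive N is 32045 − 38 = 32007.

32007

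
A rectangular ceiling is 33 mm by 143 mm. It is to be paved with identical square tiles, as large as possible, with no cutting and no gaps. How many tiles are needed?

39

Tile side = gcd(33, 143).
33 = 3 × 11
143 = 11 × 13
gcd(33, 143) = 11.
Tiles: (33/11) × (143/11) = 3 × 13 = 39.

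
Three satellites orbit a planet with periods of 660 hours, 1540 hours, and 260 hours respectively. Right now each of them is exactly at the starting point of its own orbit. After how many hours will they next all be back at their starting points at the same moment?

We need the least common multiple of the intervals.
660 = 2^2 × 3 × 5 × 11
1540 = 2^2 × 5 × 7 × 11
260 = 2^2 × 5 × 13
LCM(660, 1540, 260) = 2^2 × 3 × 5 × 7 × 11 × 13 = 60060.

60060 hours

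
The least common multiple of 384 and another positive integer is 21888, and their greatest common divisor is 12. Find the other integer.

684

gcd × lcm = product of the two integers, so the other integer is (12 × 21888) / 384 = 684.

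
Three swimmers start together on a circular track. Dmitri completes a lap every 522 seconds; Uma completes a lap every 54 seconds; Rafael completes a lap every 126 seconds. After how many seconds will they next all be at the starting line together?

10962 seconds

They coincide at every common multiple of the periods; the first is the LCM.
522 = 2 × 3^2 × 29
54 = 2 × 3^3
126 = 2 × 3^2 × 7
LCM(522, 54, 126) = 2 × 3^3 × 7 × 29 = 10962.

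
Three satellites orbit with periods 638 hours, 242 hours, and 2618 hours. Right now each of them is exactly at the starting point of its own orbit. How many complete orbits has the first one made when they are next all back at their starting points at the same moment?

1309 orbits

All finish a whole number of cycles simultaneously at t = LCM of the periods.
638 = 2 × 11 × 29
242 = 2 × 11^2
2618 = 2 × 7 × 11 × 17
LCM(638, 242, 2618) = 2 × 7 × 11^2 × 17 × 29 = 835142.
Orbits for period 638: 835142 / 638 = 1309.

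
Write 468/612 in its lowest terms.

13/17

468 = 2^2 × 3^2 × 13
612 = 2^2 × 3^2 × 17
gcd(468, 612) = 2^2 × 3^2 = 36.
Divide numerator and denominator by 36: 468/612 = 13/17.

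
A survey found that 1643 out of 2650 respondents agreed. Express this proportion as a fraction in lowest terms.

1643 = 31 × 53
2650 = 2 × 5^2 × 53
gcd(1643, 2650) = 53.
Divide numerator and denominator by 53: 1643/2650 = 31/50.

31/50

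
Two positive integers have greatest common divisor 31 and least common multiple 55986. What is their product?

For any two positive integers, gcd × lcm = product = 31 × 55986 = 1735566.

1735566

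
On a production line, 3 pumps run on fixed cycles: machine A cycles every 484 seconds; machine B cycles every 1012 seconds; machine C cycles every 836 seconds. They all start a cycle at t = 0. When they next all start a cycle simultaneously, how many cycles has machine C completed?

They are all back at their starting positions together after one LCM of the periods.
484 = 2^2 × 11^2
1012 = 2^2 × 11 × 23
836 = 2^2 × 11 × 19
LCM(484, 1012, 836) = 2^2 × 11^2 × 19 × 23 = 211508.
Cycles for period 836: 211508 / 836 = 253.

253 cycles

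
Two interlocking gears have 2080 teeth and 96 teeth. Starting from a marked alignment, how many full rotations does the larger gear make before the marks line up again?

The first common completion time is the LCM of the periods.
2080 = 2^5 × 5 × 13
96 = 2^5 × 3
LCM(2080, 96) = 2^5 × 3 × 5 × 13 = 6240.
Rotations for period 2080: 6240 / 2080 = 3.

3 rotations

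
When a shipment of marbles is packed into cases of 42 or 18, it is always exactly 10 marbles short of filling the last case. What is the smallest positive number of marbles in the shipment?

Being 10 short of a full case of size k means N ≡ −10 (mod k), i.e. N + 10 is a multiple of each size.
42 = 2 × 3 × 7
18 = 2 × 3^2
LCM(42, 18) = 2 × 3^2 × 7 = 126.
Smallest positive N is 126 − 10 = 116.

116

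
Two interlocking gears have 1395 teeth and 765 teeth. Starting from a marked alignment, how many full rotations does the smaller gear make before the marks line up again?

All finish a whole number of cycles simultaneously at t = LCM of the periods.
1395 = 3^2 × 5 × 31
765 = 3^2 × 5 × 17
LCM(1395, 765) = 3^2 × 5 × 17 × 31 = 23715.
Rotations for period 765: 23715 / 765 = 31.

31 rotations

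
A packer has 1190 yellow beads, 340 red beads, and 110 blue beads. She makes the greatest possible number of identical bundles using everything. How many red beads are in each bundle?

Number of bundles = gcd(1190, 340, 110).
1190 = 2 × 5 × 7 × 17
340 = 2^2 × 5 × 17
110 = 2 × 5 × 11
gcd(1190, 340, 110) = 2 × 5 = 10.
red beads per bundle = 340 / 10 = 34.

34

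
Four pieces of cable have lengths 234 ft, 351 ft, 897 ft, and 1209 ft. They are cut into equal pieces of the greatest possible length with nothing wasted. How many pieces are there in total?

Piece length = gcd(234, 351, 897, 1209).
234 = 2 × 3^2 × 13
351 = 3^3 × 13
897 = 3 × 13 × 23
1209 = 3 × 13 × 31
gcd(234, 351, 897, 1209) = 3 × 13 = 39.
Total pieces = 234/39 + 351/39 + 897/39 + 1209/39 = 6 + 9 + 23 + 31 = 69.

69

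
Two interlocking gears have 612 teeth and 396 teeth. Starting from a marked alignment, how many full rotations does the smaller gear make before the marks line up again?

17 rotations

They are all back at their starting positions together after one LCM of the periods.
612 = 2^2 × 3^2 × 17
396 = 2^2 × 3^2 × 11
LCM(612, 396) = 2^2 × 3^2 × 11 × 17 = 6732.
Rotations for period 396: 6732 / 396 = 17.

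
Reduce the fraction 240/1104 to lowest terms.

240 = 2^4 × 3 × 5
1104 = 2^4 × 3 × 23
gcd(240, 1104) = 2^4 × 3 = 48.
Divide numerator and denominator by 48: 240/1104 = 5/23.

5/23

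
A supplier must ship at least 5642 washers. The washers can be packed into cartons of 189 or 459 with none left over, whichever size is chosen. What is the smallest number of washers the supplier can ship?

The number of washers must be a common multiple of 189 and 459, so a multiple of their LCM.
189 = 3^3 × 7
459 = 3^3 × 17
LCM(189, 459) = 3^3 × 7 × 17 = 3213.
Smallest multiple of 3213 that is ≥ 5642: ⌈5642/3213⌉ × 3213 = 2 × 3213 = 6426.

6426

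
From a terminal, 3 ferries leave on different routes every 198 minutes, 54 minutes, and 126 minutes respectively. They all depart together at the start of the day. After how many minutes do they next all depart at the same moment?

4158 minutes

They coincide at every common multiple of the periods; the first is the LCM.
198 = 2 × 3^2 × 11
54 = 2 × 3^3
126 = 2 × 3^2 × 7
LCM(198, 54, 126) = 2 × 3^3 × 7 × 11 = 4158.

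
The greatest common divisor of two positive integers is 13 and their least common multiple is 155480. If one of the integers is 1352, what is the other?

1495

For two integers, gcd × lcm = product, so the other is (13 × 155480) / 1352 = 2021240 / 1352 = 1495.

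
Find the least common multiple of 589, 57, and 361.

589 = 19 × 31
57 = 3 × 19
361 = 19^2
LCM(589, 57, 361) = 3 × 19^2 × 31 = 33573.

33573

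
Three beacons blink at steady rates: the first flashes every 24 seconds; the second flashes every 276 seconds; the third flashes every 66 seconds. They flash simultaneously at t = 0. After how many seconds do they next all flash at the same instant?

We need the least common multiple of the intervals.
24 = 2^3 × 3
276 = 2^2 × 3 × 23
66 = 2 × 3 × 11
LCM(24, 276, 66) = 2^3 × 3 × 11 × 23 = 6072.

6072 seconds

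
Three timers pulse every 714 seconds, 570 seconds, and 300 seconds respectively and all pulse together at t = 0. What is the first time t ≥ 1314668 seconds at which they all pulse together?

1356600 seconds

Joint pulses occur at multiples of LCM(714, 570, 300).
714 = 2 × 3 × 7 × 17
570 = 2 × 3 × 5 × 19
300 = 2^2 × 3 × 5^2
LCM(714, 570, 300) = 2^2 × 3 × 5^2 × 7 × 17 × 19 = 678300.
Smallest multiple of 678300 that is ≥ 1314668: ⌈1314668/678300⌉ × 678300 = 2 × 678300 = 1356600.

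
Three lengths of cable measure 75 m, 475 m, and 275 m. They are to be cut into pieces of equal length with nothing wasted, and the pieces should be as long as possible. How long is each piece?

Each piece length must divide every original length, so the longest possible is gcd(75, 475, 275).
75 = 3 × 5^2
475 = 5^2 × 19
275 = 5^2 × 11
gcd(75, 475, 275) = 5^2 = 25.

25 m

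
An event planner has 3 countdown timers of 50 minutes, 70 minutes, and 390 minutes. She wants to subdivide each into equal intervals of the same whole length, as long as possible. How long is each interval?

The interval must divide each timer length; the longest such is the gcd.
50 = 2 × 5^2
70 = 2 × 5 × 7
390 = 2 × 3 × 5 × 13
gcd(50, 70, 390) = 2 × 5 = 10.

10 minutes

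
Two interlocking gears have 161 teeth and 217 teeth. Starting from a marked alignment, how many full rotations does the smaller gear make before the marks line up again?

31 rotations

The first common completion time is the LCM of the periods.
161 = 7 × 23
217 = 7 × 31
LCM(161, 217) = 7 × 23 × 31 = 4991.
Rotations for period 161: 4991 / 161 = 31.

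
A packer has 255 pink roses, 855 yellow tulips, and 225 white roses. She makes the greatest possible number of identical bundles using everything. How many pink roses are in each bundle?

Number of bundles = gcd(255, 855, 225).
255 = 3 × 5 × 17
855 = 3^2 × 5 × 19
225 = 3^2 × 5^2
gcd(255, 855, 225) = 3 × 5 = 15.
pink roses per bundle = 255 / 15 = 17.

17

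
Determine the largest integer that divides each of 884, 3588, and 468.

52

884 = 2^2 × 13 × 17
3588 = 2^2 × 3 × 13 × 23
468 = 2^2 × 3^2 × 13
gcd(884, 3588, 468) = 2^2 × 13 = 52.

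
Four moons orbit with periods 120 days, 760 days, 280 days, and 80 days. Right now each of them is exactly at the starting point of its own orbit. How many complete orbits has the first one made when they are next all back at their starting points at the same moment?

266 orbits

The first common completion time is the LCM of the periods.
120 = 2^3 × 3 × 5
760 = 2^3 × 5 × 19
280 = 2^3 × 5 × 7
80 = 2^4 × 5
LCM(120, 760, 280, 80) = 2^4 × 3 × 5 × 7 × 19 = 31920.
Orbits for period 120: 31920 / 120 = 266.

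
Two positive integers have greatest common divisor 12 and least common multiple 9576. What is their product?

For any two positive integers, gcd × lcm = product = 12 × 9576 = 114912.

114912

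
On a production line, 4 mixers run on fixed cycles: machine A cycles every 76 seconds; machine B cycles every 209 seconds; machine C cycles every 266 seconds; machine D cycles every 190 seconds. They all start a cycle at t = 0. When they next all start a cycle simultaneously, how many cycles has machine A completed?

The first common completion time is the LCM of the periods.
76 = 2^2 × 19
209 = 11 × 19
266 = 2 × 7 × 19
190 = 2 × 5 × 19
LCM(76, 209, 266, 190) = 2^2 × 5 × 7 × 11 × 19 = 29260.
Cycles for period 76: 29260 / 76 = 385.

385 cycles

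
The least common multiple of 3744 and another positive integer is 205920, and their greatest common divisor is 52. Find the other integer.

gcd × lcm = product of the two integers, so the other integer is (52 × 205920) / 3744 = 2860.

2860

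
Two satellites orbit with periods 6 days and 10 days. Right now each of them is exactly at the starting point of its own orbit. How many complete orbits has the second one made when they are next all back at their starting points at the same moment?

3 orbits

They are all back at their starting positions together after one LCM of the periods.
6 = 2 × 3
10 = 2 × 5
LCM(6, 10) = 2 × 3 × 5 = 30.
Orbits for period 10: 30 / 10 = 3.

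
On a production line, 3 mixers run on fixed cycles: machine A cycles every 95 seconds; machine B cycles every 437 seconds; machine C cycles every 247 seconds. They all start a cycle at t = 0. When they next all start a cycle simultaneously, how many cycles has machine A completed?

299 cycles

The first common completion time is the LCM of the periods.
95 = 5 × 19
437 = 19 × 23
247 = 13 × 19
LCM(95, 437, 247) = 5 × 13 × 19 × 23 = 28405.
Cycles for period 95: 28405 / 95 = 299.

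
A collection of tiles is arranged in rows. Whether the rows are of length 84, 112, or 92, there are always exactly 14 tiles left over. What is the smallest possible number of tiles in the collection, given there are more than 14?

N − 14 must be a common multiple of 84, 112, and 92.
84 = 2^2 × 3 × 7
112 = 2^4 × 7
92 = 2^2 × 23
LCM(84, 112, 92) = 2^4 × 3 × 7 × 23 = 7728.
Smallest N > 14 is LCM + 14 = 7728 + 14 = 7742.

7742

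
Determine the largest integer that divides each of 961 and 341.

961 = 31^2
341 = 11 × 31
gcd(961, 341) = 31.

31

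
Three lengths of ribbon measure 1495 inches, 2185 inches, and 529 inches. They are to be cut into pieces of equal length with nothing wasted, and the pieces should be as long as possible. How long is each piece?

23 inches

The greatest length dividing all of 1495, 2185, and 529 is their gcd.
1495 = 5 × 13 × 23
2185 = 5 × 19 × 23
529 = 23^2
gcd(1495, 2185, 529) = 23.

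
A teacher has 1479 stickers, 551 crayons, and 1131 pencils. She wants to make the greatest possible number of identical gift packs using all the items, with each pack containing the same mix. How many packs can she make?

29 packs

The pack count must divide each quantity, so the greatest is gcd(1479, 551, 1131).
1479 = 3 × 17 × 29
551 = 19 × 29
1131 = 3 × 13 × 29
gcd(1479, 551, 1131) = 29.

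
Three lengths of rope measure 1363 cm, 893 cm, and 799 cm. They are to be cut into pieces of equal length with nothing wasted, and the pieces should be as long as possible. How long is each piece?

The greatest length dividing all of 1363, 893, and 799 is their gcd.
1363 = 29 × 47
893 = 19 × 47
799 = 17 × 47
gcd(1363, 893, 799) = 47.

47 cm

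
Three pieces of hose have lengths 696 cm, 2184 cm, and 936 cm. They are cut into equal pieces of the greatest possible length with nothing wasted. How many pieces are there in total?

159

Piece length = gcd(696, 2184, 936).
696 = 2^3 × 3 × 29
2184 = 2^3 × 3 × 7 × 13
936 = 2^3 × 3^2 × 13
gcd(696, 2184, 936) = 2^3 × 3 = 24.
Total pieces = 696/24 + 2184/24 + 936/24 = 29 + 91 + 39 = 159.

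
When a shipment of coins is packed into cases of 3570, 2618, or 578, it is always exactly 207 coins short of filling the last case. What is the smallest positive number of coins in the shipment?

667383

Being 207 short of a full case of size k means N ≡ −207 (mod k), i.e. N + 207 is a multiple of each size.
3570 = 2 × 3 × 5 × 7 × 17
2618 = 2 × 7 × 11 × 17
578 = 2 × 17^2
LCM(3570, 2618, 578) = 2 × 3 × 5 × 7 × 11 × 17^2 = 667590.
Smallest positive N is 667590 − 207 = 667383.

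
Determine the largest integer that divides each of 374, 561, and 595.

17

374 = 2 × 11 × 17
561 = 3 × 11 × 17
595 = 5 × 7 × 17
gcd(374, 561, 595) = 17.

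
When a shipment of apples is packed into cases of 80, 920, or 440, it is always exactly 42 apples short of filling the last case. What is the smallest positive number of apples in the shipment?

Being 42 short of a full case of size k means N ≡ −42 (mod k), i.e. N + 42 is a multiple of each size.
80 = 2^4 × 5
920 = 2^3 × 5 × 23
440 = 2^3 × 5 × 11
LCM(80, 920, 440) = 2^4 × 5 × 11 × 23 = 20240.
Smallest positive N is 20240 − 42 = 20198.

20198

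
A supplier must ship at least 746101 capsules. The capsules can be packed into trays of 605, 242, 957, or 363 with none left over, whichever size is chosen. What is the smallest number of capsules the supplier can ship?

842160

The number of capsules must be a common multiple of 605, 242, 957, and 363, so a multiple of their LCM.
605 = 5 × 11^2
242 = 2 × 11^2
957 = 3 × 11 × 29
363 = 3 × 11^2
LCM(605, 242, 957, 363) = 2 × 3 × 5 × 11^2 × 29 = 105270.
Smallest multiple of 105270 that is ≥ 746101: ⌈746101/105270⌉ × 105270 = 8 × 105270 = 842160.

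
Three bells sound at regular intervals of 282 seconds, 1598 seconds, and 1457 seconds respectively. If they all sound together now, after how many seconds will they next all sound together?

We need the least common multiple of the intervals.
282 = 2 × 3 × 47
1598 = 2 × 17 × 47
1457 = 31 × 47
LCM(282, 1598, 1457) = 2 × 3 × 17 × 31 × 47 = 148614.

148614 seconds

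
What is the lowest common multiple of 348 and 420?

348 = 2^2 × 3 × 29
420 = 2^2 × 3 × 5 × 7
LCM(348, 420) = 2^2 × 3 × 5 × 7 × 29 = 12180.

12180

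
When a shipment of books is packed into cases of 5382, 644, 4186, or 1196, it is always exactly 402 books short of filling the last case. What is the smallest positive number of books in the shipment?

Being 402 short of a full case of size k means N ≡ −402 (mod k), i.e. N + 402 is a multiple of each size.
5382 = 2 × 3^2 × 13 × 23
644 = 2^2 × 7 × 23
4186 = 2 × 7 × 13 × 23
1196 = 2^2 × 13 × 23
LCM(5382, 644, 4186, 1196) = 2^2 × 3^2 × 7 × 13 × 23 = 75348.
Smallest positive N is 75348 − 402 = 74946.

74946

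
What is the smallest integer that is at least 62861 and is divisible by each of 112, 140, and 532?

63840

The integer must be a common multiple of 112, 140, and 532, so a multiple of their LCM.
112 = 2^4 × 7
140 = 2^2 × 5 × 7
532 = 2^2 × 7 × 19
LCM(112, 140, 532) = 2^4 × 5 × 7 × 19 = 10640.
Smallest multiple of 10640 that is ≥ 62861: ⌈62861/10640⌉ × 10640 = 6 × 10640 = 63840.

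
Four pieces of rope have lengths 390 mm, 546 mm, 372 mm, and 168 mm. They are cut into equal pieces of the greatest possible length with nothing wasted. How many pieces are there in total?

246

Piece length = gcd(390, 546, 372, 168).
390 = 2 × 3 × 5 × 13
546 = 2 × 3 × 7 × 13
372 = 2^2 × 3 × 31
168 = 2^3 × 3 × 7
gcd(390, 546, 372, 168) = 2 × 3 = 6.
Total pieces = 390/6 + 546/6 + 372/6 + 168/6 = 65 + 91 + 62 + 28 = 246.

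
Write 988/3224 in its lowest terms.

988 = 2^2 × 13 × 19
3224 = 2^3 × 13 × 31
gcd(988, 3224) = 2^2 × 13 = 52.
Divide numerator and denominator by 52: 988/3224 = 19/62.

19/62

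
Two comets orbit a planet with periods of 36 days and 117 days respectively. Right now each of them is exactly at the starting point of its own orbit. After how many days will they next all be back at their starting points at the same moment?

The first simultaneous occurrence is after LCM of the individual periods.
36 = 2^2 × 3^2
117 = 3^2 × 13
LCM(36, 117) = 2^2 × 3^2 × 13 = 468.

468 days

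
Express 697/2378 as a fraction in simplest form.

697 = 17 × 41
2378 = 2 × 29 × 41
gcd(697, 2378) = 41.
Divide numerator and denominator by 41: 697/2378 = 17/58.

17/58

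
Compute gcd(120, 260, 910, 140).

120 = 2^3 × 3 × 5
260 = 2^2 × 5 × 13
910 = 2 × 5 × 7 × 13
140 = 2^2 × 5 × 7
gcd(120, 260, 910, 140) = 2 × 5 = 10.

10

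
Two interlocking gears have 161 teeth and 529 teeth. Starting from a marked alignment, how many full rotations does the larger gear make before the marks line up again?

7 rotations

The first common completion time is the LCM of the periods.
161 = 7 × 23
529 = 23^2
LCM(161, 529) = 7 × 23^2 = 3703.
Rotations for period 529: 3703 / 529 = 7.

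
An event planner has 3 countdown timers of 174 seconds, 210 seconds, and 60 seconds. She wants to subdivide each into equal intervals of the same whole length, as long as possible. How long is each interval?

The interval must divide each timer length; the longest such is the gcd.
174 = 2 × 3 × 29
210 = 2 × 3 × 5 × 7
60 = 2^2 × 3 × 5
gcd(174, 210, 60) = 2 × 3 = 6.

6 seconds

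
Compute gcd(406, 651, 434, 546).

7

406 = 2 × 7 × 29
651 = 3 × 7 × 31
434 = 2 × 7 × 31
546 = 2 × 3 × 7 × 13
gcd(406, 651, 434, 546) = 7.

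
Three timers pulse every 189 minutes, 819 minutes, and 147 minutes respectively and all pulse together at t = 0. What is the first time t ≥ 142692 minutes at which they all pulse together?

Joint pulses occur at multiples of LCM(189, 819, 147).
189 = 3^3 × 7
819 = 3^2 × 7 × 13
147 = 3 × 7^2
LCM(189, 819, 147) = 3^3 × 7^2 × 13 = 17199.
Smallest multiple of 17199 that is ≥ 142692: ⌈142692/17199⌉ × 17199 = 9 × 17199 = 154791.

154791 minutes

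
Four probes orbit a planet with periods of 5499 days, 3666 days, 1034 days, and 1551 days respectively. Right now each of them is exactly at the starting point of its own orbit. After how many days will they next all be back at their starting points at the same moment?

120978 days

The first simultaneous occurrence is after LCM of the individual periods.
5499 = 3^2 × 13 × 47
3666 = 2 × 3 × 13 × 47
1034 = 2 × 11 × 47
1551 = 3 × 11 × 47
LCM(5499, 3666, 1034, 1551) = 2 × 3^2 × 11 × 13 × 47 = 120978.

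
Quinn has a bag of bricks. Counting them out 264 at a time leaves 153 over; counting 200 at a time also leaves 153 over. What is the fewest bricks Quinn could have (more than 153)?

6753

N − 153 must be a common multiple of 264 and 200.
264 = 2^3 × 3 × 11
200 = 2^3 × 5^2
LCM(264, 200) = 2^3 × 3 × 5^2 × 11 = 6600.
Smallest N > 153 is LCM + 153 = 6600 + 153 = 6753.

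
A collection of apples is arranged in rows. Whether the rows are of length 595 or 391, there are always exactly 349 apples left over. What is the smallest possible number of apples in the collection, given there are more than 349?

N − 349 must be a common multiple of 595 and 391.
595 = 5 × 7 × 17
391 = 17 × 23
LCM(595, 391) = 5 × 7 × 17 × 23 = 13685.
Smallest N > 349 is LCM + 349 = 13685 + 349 = 14034.

14034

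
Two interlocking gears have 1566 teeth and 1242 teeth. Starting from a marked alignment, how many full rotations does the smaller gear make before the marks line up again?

29 rotations

The first common completion time is the LCM of the periods.
1566 = 2 × 3^3 × 29
1242 = 2 × 3^3 × 23
LCM(1566, 1242) = 2 × 3^3 × 23 × 29 = 36018.
Rotations for period 1242: 36018 / 1242 = 29.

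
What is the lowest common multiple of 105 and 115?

2415

105 = 3 × 5 × 7
115 = 5 × 23
LCM(105, 115) = 3 × 5 × 7 × 23 = 2415.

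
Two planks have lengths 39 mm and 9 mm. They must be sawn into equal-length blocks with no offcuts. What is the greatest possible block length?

3 mm

This is the greatest common divisor of 39 and 9.
39 = 3 × 13
9 = 3^2
gcd(39, 9) = 3.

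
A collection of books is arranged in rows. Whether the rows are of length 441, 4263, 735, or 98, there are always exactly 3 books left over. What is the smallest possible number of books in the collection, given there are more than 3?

N − 3 must be a common multiple of 441, 4263, 735, and 98.
441 = 3^2 × 7^2
4263 = 3 × 7^2 × 29
735 = 3 × 5 × 7^2
98 = 2 × 7^2
LCM(441, 4263, 735, 98) = 2 × 3^2 × 5 × 7^2 × 29 = 127890.
Smallest N > 3 is LCM + 3 = 127890 + 3 = 127893.

127893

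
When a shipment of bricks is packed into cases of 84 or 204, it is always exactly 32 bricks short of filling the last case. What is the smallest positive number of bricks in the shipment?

Being 32 short of a full case of size k means N ≡ −32 (mod k), i.e. N + 32 is a multiple of each size.
84 = 2^2 × 3 × 7
204 = 2^2 × 3 × 17
LCM(84, 204) = 2^2 × 3 × 7 × 17 = 1428.
Smallest positive N is 1428 − 32 = 1396.

1396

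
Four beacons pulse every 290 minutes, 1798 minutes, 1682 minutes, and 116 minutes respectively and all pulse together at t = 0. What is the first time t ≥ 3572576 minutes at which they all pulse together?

3649940 minutes

Joint pulses occur at multiples of LCM(290, 1798, 1682, 116).
290 = 2 × 5 × 29
1798 = 2 × 29 × 31
1682 = 2 × 29^2
116 = 2^2 × 29
LCM(290, 1798, 1682, 116) = 2^2 × 5 × 29^2 × 31 = 521420.
Smallest multiple of 521420 that is ≥ 3572576: ⌈3572576/521420⌉ × 521420 = 7 × 521420 = 3649940.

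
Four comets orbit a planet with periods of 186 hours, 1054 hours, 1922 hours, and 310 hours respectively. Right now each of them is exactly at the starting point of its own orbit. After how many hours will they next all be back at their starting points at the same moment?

The first simultaneous occurrence is after LCM of the individual periods.
186 = 2 × 3 × 31
1054 = 2 × 17 × 31
1922 = 2 × 31^2
310 = 2 × 5 × 31
LCM(186, 1054, 1922, 310) = 2 × 3 × 5 × 17 × 31^2 = 490110.

490110 hours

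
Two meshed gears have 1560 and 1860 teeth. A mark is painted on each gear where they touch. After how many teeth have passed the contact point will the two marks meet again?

48360 teeth

The first simultaneous occurrence is after LCM of the individual periods.
1560 = 2^3 × 3 × 5 × 13
1860 = 2^2 × 3 × 5 × 31
LCM(1560, 1860) = 2^3 × 3 × 5 × 13 × 31 = 48360.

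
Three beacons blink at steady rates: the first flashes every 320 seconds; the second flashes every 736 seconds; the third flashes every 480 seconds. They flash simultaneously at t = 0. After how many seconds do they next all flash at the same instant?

The first simultaneous occurrence is after LCM of the individual periods.
320 = 2^6 × 5
736 = 2^5 × 23
480 = 2^5 × 3 × 5
LCM(320, 736, 480) = 2^6 × 3 × 5 × 23 = 22080.

22080 seconds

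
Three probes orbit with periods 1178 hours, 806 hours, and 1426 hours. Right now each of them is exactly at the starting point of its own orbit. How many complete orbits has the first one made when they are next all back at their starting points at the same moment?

They are all back at their starting positions together after one LCM of the periods.
1178 = 2 × 19 × 31
806 = 2 × 13 × 31
1426 = 2 × 23 × 31
LCM(1178, 806, 1426) = 2 × 13 × 19 × 23 × 31 = 352222.
Orbits for period 1178: 352222 / 1178 = 299.

299 orbits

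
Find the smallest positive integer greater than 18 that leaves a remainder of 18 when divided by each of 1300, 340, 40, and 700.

N − 18 must be a common multiple of 1300, 340, 40, and 700.
1300 = 2^2 × 5^2 × 13
340 = 2^2 × 5 × 17
40 = 2^3 × 5
700 = 2^2 × 5^2 × 7
LCM(1300, 340, 40, 700) = 2^3 × 5^2 × 7 × 13 × 17 = 309400.
Smallest N > 18 is LCM + 18 = 309400 + 18 = 309418.

309418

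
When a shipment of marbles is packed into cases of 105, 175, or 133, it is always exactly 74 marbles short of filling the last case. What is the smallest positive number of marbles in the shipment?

9901

Being 74 short of a full case of size k means N ≡ −74 (mod k), i.e. N + 74 is a multiple of each size.
105 = 3 × 5 × 7
175 = 5^2 × 7
133 = 7 × 19
LCM(105, 175, 133) = 3 × 5^2 × 7 × 19 = 9975.
Smallest positive N is 9975 − 74 = 9901.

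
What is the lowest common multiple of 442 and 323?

8398

442 = 2 × 13 × 17
323 = 17 × 19
LCM(442, 323) = 2 × 13 × 17 × 19 = 8398.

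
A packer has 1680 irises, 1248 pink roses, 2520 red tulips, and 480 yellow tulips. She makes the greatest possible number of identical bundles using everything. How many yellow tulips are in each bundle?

20

Number of bundles = gcd(1680, 1248, 2520, 480).
1680 = 2^4 × 3 × 5 × 7
1248 = 2^5 × 3 × 13
2520 = 2^3 × 3^2 × 5 × 7
480 = 2^5 × 3 × 5
gcd(1680, 1248, 2520, 480) = 2^3 × 3 = 24.
yellow tulips per bundle = 480 / 24 = 20.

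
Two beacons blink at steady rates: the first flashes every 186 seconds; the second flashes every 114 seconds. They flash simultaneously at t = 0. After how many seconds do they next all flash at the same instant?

The first simultaneous occurrence is after LCM of the individual periods.
186 = 2 × 3 × 31
114 = 2 × 3 × 19
LCM(186, 114) = 2 × 3 × 19 × 31 = 3534.

3534 seconds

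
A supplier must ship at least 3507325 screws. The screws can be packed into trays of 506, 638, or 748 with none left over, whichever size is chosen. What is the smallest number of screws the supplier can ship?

3991328

The number of screws must be a common multiple of 506, 638, and 748, so a multiple of their LCM.
506 = 2 × 11 × 23
638 = 2 × 11 × 29
748 = 2^2 × 11 × 17
LCM(506, 638, 748) = 2^2 × 11 × 17 × 23 × 29 = 498916.
Smallest multiple of 498916 that is ≥ 3507325: ⌈3507325/498916⌉ × 498916 = 8 × 498916 = 3991328.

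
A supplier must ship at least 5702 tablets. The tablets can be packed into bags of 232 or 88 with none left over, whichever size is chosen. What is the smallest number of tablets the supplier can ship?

The number of tablets must be a common multiple of 232 and 88, so a multiple of their LCM.
232 = 2^3 × 29
88 = 2^3 × 11
LCM(232, 88) = 2^3 × 11 × 29 = 2552.
Smallest multiple of 2552 that is ≥ 5702: ⌈5702/2552⌉ × 2552 = 3 × 2552 = 7656.

7656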